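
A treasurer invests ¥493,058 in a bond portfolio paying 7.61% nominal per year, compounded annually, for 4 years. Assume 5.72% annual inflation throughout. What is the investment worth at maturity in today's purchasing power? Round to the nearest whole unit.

¥529,273

Nominal value at maturity: ¥493,058 × (1 + 7.61%)^4 ≈ ¥661,163.
Price-level factor over 4 years: (1 + 5.72%)^4 ≈ 1.2491903419.
Dividing the nominal maturity value by the price-level factor gives the value in today's money.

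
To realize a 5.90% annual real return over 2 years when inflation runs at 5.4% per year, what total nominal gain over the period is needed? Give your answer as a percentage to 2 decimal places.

24.59%

Required annual nominal rate: (1+5.90%)(1+5.4%) − 1 = 11.6186%.
Cumulative over 2 years: (1 + 0.116186)^2 − 1 ≈ 0.24587.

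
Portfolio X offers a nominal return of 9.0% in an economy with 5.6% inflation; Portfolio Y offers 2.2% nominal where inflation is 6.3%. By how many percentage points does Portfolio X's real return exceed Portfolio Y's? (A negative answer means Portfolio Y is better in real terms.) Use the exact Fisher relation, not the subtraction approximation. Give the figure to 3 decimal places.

7.077

Portfolio X real return: 1.090/1.056 − 1 = 3.2197%.
Portfolio Y real return: 1.022/1.063 − 1 = -3.8570%.
Difference: 3.2197 − (-3.8570) = 7.0767 pp.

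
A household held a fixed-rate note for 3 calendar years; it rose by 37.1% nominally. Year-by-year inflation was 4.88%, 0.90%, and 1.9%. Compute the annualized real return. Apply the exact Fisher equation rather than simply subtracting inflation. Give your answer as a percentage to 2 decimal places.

Cumulative inflation factor: 1.0488 × 1.0090 × 1.019 ≈ 1.07835.
Nominal growth factor: 1.37100. Real growth factor = 1.37100 / 1.07835 ≈ 1.27139.
Annualized: 1.27139^(1/3) − 1 ≈ 0.08333.

8.33%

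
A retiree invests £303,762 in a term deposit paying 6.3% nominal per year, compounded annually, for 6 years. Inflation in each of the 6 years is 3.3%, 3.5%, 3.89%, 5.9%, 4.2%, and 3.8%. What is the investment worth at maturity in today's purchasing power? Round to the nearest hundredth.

Nominal value at maturity: £303,762 × (1 + 6.3%)^6 ≈ £438,261.21.
Price-level factor over 6 years: 1.033 × 1.035 × 1.0389 × 1.059 × 1.042 × 1.038 ≈ 1.2722587609.
Dividing the nominal maturity value by the price-level factor gives the value in today's money.

£344,474.90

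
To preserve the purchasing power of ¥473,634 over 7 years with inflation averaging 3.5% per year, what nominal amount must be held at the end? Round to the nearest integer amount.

Cumulative price-level factor: (1+3.5%)^7 ≈ 1.2722792628.
Multiplying ¥473,634 by the price-level factor gives the future nominal sum.

¥602,595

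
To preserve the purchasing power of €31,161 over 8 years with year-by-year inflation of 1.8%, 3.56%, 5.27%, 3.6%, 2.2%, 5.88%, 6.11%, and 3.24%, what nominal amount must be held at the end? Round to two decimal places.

€42,470.24

Cumulative price-level factor: 1.018 × 1.0356 × 1.0527 × 1.036 × 1.022 × 1.0588 × 1.0611 × 1.0324 ≈ 1.3629293280.
Multiplying €31,161 by the price-level factor gives the future nominal sum.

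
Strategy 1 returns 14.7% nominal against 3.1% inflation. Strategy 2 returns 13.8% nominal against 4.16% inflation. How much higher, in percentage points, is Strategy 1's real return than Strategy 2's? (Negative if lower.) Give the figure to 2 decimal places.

2.00

Strategy 1 real return: 1.147/1.031 − 1 = 11.251%.
Strategy 2 real return: 1.138/1.0416 − 1 = 9.255%.
Difference: 11.251 − 9.255 = 1.996 pp.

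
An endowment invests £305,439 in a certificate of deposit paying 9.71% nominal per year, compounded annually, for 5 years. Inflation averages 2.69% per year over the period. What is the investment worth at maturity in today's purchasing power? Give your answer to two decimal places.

£425,123.19

Nominal value at maturity: £305,439 × (1 + 9.71%)^5 ≈ £485,462.36.
Price-level factor over 5 years: (1 + 2.69%)^5 ≈ 1.1419333832.
Dividing the nominal maturity value by the price-level factor gives the value in today's money.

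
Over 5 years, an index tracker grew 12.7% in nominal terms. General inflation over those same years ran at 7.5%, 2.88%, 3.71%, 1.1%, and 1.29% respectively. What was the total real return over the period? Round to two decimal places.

-4.05%

Cumulative inflation factor: 1.075 × 1.0288 × 1.0371 × 1.011 × 1.0129 ≈ 1.17457.
Nominal growth factor: 1.12700. Real growth factor = 1.12700 / 1.17457 ≈ 0.95950.
Total real return ≈ -4.0497%.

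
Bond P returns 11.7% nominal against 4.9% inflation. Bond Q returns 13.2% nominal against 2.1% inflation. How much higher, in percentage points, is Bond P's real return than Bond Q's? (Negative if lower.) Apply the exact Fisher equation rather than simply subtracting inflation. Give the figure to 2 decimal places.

Bond P real return: 1.117/1.049 − 1 = 6.482%.
Bond Q real return: 1.132/1.021 − 1 = 10.872%.
Difference: 6.482 − 10.872 = -4.390 pp.

-4.39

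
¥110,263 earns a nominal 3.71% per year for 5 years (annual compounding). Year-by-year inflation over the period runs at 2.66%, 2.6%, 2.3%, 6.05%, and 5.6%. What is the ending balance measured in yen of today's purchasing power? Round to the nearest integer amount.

Nominal value at maturity: ¥110,263 × (1 + 3.71%)^5 ≈ ¥132,292.
Price-level factor over 5 years: 1.0266 × 1.026 × 1.023 × 1.0605 × 1.056 ≈ 1.2066987017.
The maturity value deflated by that factor is the answer in today's purchasing power.

¥109,631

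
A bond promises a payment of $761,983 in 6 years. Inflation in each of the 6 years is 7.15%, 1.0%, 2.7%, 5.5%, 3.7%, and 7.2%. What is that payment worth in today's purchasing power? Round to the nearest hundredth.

$584,568.34

Price-level factor over 6 years: 1.0715 × 1.010 × 1.027 × 1.055 × 1.037 × 1.072 ≈ 1.3034968744.
Purchasing power today: $761,983 divided by that factor.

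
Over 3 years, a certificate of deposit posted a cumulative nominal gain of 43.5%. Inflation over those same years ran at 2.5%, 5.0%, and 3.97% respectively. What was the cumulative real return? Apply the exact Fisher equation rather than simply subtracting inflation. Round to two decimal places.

28.24%

Cumulative inflation factor: 1.025 × 1.050 × 1.0397 ≈ 1.11898.
Nominal growth factor: 1.43500. Real growth factor = 1.43500 / 1.11898 ≈ 1.28242.
Total real return ≈ 28.2421%.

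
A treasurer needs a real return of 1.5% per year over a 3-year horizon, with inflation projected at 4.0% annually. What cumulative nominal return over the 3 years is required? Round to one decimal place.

17.6%

Required annual nominal rate: (1+1.5%)(1+4.0%) − 1 = 5.56%.
Cumulative over 3 years: (1 + 0.0556)^3 − 1 ≈ 0.17625.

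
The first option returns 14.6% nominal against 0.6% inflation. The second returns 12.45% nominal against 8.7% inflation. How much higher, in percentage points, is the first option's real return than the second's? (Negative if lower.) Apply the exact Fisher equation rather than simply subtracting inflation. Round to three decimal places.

10.467

The first option real return: 1.146/1.006 − 1 = 13.9165%.
The second real return: 1.1245/1.087 − 1 = 3.4499%.
Difference: 13.9165 − 3.4499 = 10.4666 pp.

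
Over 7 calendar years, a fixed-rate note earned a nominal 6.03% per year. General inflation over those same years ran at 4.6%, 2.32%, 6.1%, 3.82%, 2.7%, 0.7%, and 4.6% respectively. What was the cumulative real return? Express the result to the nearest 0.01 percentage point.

18.14%

Cumulative inflation factor: 1.046 × 1.0232 × 1.061 × 1.0382 × 1.027 × 1.007 × 1.046 ≈ 1.27532.
Nominal growth factor: 1.50661. Real growth factor = 1.50661 / 1.27532 ≈ 1.18136.
Total real return ≈ 18.1357%.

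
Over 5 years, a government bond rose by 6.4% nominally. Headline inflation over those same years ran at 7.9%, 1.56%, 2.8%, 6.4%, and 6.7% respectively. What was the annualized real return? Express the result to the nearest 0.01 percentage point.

-3.61%

Cumulative inflation factor: 1.079 × 1.0156 × 1.028 × 1.064 × 1.067 ≈ 1.27892.
Nominal growth factor: 1.06400. Real growth factor = 1.06400 / 1.27892 ≈ 0.83195.
Annualized: 0.83195^(1/5) − 1 ≈ -0.03613.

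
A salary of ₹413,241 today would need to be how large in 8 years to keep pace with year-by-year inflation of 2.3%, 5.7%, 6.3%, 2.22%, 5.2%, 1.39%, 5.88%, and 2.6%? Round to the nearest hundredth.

Cumulative price-level factor: 1.023 × 1.057 × 1.063 × 1.0222 × 1.052 × 1.0139 × 1.0588 × 1.026 ≈ 1.3614193483.
Multiplying ₹413,241 by the price-level factor gives the future nominal sum.

₹562,594.29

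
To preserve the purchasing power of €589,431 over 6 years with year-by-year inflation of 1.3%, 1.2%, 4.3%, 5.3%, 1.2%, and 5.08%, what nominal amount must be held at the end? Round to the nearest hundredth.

€705,726.11

Cumulative price-level factor: 1.013 × 1.012 × 1.043 × 1.053 × 1.012 × 1.0508 ≈ 1.1973006385.
Multiplying €589,431 by the price-level factor gives the future nominal sum.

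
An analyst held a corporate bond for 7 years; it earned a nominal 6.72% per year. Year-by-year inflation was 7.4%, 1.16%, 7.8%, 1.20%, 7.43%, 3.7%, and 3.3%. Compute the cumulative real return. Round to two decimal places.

Cumulative inflation factor: 1.074 × 1.0116 × 1.078 × 1.0120 × 1.0743 × 1.037 × 1.033 ≈ 1.36401.
Nominal growth factor: 1.57660. Real growth factor = 1.57660 / 1.36401 ≈ 1.15586.
Total real return ≈ 15.5856%.

15.59%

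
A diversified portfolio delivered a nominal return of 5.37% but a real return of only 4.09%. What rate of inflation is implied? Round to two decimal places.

From (1+r_nom) = (1+r_real)(1+π), we get 1+π = (1 + 5.37%)/(1 + 4.09%) = 1.0537/1.0409 ≈ 1.01230.
So π ≈ 1.2297%.

1.23%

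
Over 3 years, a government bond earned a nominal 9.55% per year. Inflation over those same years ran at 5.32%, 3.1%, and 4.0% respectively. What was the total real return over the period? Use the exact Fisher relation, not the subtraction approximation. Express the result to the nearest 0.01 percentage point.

Cumulative inflation factor: 1.0532 × 1.031 × 1.040 ≈ 1.12928.
Nominal growth factor: 1.31473. Real growth factor = 1.31473 / 1.12928 ≈ 1.16422.
Total real return ≈ 16.4218%.

16.42%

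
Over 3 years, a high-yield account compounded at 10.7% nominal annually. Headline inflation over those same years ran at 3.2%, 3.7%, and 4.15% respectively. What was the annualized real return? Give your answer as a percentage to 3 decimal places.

Cumulative inflation factor: 1.032 × 1.037 × 1.0415 ≈ 1.11460.
Nominal growth factor: 1.35657. Real growth factor = 1.35657 / 1.11460 ≈ 1.21710.
Annualized: 1.21710^(1/3) − 1 ≈ 0.06768.

6.768%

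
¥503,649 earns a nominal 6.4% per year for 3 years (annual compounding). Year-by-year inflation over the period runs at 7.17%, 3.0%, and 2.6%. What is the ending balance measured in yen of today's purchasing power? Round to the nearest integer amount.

Nominal value at maturity: ¥503,649 × (1 + 6.4%)^3 ≈ ¥606,670.
Price-level factor over 3 years: 1.0717 × 1.030 × 1.026 = 1.132551126.
Dividing the nominal maturity value by the price-level factor gives the value in today's money.

¥535,667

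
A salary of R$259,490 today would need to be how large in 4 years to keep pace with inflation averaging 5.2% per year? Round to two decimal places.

R$317,821.73

Cumulative price-level factor: (1+5.2%)^4 ≈ 1.2247937436.
Multiplying R$259,490 by the price-level factor gives the future nominal sum.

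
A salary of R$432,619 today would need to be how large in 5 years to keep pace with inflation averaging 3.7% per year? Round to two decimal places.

Cumulative price-level factor: (1+3.7%)^5 ≈ 1.1992059701.
Multiplying R$432,619 by the price-level factor gives the future nominal sum.

R$518,799.29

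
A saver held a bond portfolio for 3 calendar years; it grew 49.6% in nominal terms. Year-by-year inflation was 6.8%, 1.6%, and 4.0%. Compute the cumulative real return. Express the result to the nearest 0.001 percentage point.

Cumulative inflation factor: 1.068 × 1.016 × 1.040 ≈ 1.12849.
Nominal growth factor: 1.49600. Real growth factor = 1.49600 / 1.12849 ≈ 1.32566.
Total real return ≈ 32.5663%.

32.566%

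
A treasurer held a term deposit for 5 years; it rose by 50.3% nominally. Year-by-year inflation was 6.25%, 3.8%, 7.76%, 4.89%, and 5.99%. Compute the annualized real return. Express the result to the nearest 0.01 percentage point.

Cumulative inflation factor: 1.0625 × 1.038 × 1.0776 × 1.0489 × 1.0599 ≈ 1.32124.
Nominal growth factor: 1.50300. Real growth factor = 1.50300 / 1.32124 ≈ 1.13756.
Annualized: 1.13756^(1/5) − 1 ≈ 0.02611.

2.61%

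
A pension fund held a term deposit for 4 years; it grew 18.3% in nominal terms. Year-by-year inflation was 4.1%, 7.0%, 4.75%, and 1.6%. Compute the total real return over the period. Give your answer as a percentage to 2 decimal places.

Cumulative inflation factor: 1.041 × 1.070 × 1.0475 × 1.016 ≈ 1.18545.
Nominal growth factor: 1.18300. Real growth factor = 1.18300 / 1.18545 ≈ 0.99794.
Total real return ≈ -0.2064%.

-0.21%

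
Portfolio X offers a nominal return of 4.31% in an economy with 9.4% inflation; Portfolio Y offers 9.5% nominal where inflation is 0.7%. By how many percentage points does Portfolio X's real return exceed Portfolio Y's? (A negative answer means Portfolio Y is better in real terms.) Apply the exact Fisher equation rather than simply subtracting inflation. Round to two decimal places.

-13.39

Portfolio X real return: 1.0431/1.094 − 1 = -4.653%.
Portfolio Y real return: 1.095/1.007 − 1 = 8.739%.
Difference: -4.653 − 8.739 = -13.392 pp.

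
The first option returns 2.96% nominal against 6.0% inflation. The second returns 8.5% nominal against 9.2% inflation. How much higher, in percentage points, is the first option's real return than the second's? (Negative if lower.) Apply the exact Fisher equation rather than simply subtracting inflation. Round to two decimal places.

The first option real return: 1.0296/1.060 − 1 = -2.868%.
The second real return: 1.085/1.092 − 1 = -0.641%.
Difference: -2.868 − (-0.641) = -2.227 pp.

-2.23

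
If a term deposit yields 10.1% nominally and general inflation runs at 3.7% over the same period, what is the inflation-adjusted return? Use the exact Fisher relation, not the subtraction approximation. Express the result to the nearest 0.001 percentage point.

6.172%

Real return via the Fisher equation: (1 + 10.1%)/(1 + 3.7%) − 1 = 1.101/1.037 − 1 ≈ 0.06172.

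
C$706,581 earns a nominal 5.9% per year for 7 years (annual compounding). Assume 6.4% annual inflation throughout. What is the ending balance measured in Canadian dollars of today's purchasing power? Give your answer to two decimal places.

C$683,663.32

Nominal value at maturity: C$706,581 × (1 + 5.9%)^7 ≈ C$1,055,440.31.
Price-level factor over 7 years: (1 + 6.4%)^7 ≈ 1.5438012766.
Dividing the nominal maturity value by the price-level factor gives the value in today's money.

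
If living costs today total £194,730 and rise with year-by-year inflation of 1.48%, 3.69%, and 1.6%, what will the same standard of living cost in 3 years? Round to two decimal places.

£208,182.35

Cumulative price-level factor: 1.0148 × 1.0369 × 1.016 ≈ 1.0690820579.
Multiplying £194,730 by the price-level factor gives the future nominal sum.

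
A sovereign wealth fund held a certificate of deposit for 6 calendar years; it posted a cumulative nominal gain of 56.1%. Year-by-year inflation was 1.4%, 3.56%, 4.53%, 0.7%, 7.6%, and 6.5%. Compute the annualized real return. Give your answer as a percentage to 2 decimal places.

Cumulative inflation factor: 1.014 × 1.0356 × 1.0453 × 1.007 × 1.076 × 1.065 ≈ 1.26667.
Nominal growth factor: 1.56100. Real growth factor = 1.56100 / 1.26667 ≈ 1.23237.
Annualized: 1.23237^(1/6) − 1 ≈ 0.03544.

3.54%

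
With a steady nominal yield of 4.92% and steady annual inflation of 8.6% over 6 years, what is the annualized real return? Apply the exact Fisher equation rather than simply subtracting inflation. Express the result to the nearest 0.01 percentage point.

With constant rates the annual real return is the same each year: (1+4.92%)/(1+8.6%) − 1 = -0.03389.

-3.39%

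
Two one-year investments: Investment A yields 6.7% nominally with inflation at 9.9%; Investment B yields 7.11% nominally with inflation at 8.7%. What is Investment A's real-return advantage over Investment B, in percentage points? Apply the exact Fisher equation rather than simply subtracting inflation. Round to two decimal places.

Investment A real return: 1.067/1.099 − 1 = -2.912%.
Investment B real return: 1.0711/1.087 − 1 = -1.463%.
Difference: -2.912 − (-1.463) = -1.449 pp.

-1.45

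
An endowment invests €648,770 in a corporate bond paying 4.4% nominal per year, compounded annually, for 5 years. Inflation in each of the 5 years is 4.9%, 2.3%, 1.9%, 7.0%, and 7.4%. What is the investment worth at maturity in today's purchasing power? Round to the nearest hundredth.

€640,294.67

Nominal value at maturity: €648,770 × (1 + 4.4%)^5 ≈ €804,624.50.
Price-level factor over 5 years: 1.049 × 1.023 × 1.019 × 1.070 × 1.074 ≈ 1.2566471915.
Dividing the nominal maturity value by the price-level factor gives the value in today's money.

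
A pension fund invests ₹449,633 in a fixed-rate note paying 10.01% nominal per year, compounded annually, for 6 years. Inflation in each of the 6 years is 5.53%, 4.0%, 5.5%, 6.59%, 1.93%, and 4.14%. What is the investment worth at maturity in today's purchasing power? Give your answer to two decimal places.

₹608,349.80

Nominal value at maturity: ₹449,633 × (1 + 10.01%)^6 ≈ ₹796,986.87.
Price-level factor over 6 years: 1.0553 × 1.040 × 1.055 × 1.0659 × 1.0193 × 1.0414 ≈ 1.3100799402.
The maturity value deflated by that factor is the answer in today's purchasing power.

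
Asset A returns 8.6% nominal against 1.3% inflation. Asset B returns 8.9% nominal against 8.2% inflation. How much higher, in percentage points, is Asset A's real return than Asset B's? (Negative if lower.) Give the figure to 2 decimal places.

6.56

Asset A real return: 1.086/1.013 − 1 = 7.206%.
Asset B real return: 1.089/1.082 − 1 = 0.647%.
Difference: 7.206 − 0.647 = 6.559 pp.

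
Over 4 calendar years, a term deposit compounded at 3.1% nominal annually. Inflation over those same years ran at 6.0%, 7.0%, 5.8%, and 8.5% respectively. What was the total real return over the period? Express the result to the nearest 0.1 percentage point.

Cumulative inflation factor: 1.060 × 1.070 × 1.058 × 1.085 ≈ 1.30198.
Nominal growth factor: 1.12989. Real growth factor = 1.12989 / 1.30198 ≈ 0.86782.
Total real return ≈ -13.2180%.

-13.2%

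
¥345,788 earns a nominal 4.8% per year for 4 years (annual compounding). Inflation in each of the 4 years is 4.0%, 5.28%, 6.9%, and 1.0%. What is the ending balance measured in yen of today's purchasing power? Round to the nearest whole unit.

¥352,839

Nominal value at maturity: ¥345,788 × (1 + 4.8%)^4 ≈ ¥417,114.
Price-level factor over 4 years: 1.040 × 1.0528 × 1.069 × 1.010 ≈ 1.1821655373.
Dividing the nominal maturity value by the price-level factor gives the value in today's money.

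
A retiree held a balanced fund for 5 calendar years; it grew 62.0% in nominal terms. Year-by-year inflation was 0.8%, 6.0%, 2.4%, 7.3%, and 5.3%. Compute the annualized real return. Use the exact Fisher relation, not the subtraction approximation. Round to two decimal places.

Cumulative inflation factor: 1.008 × 1.060 × 1.024 × 1.073 × 1.053 ≈ 1.23622.
Nominal growth factor: 1.62000. Real growth factor = 1.62000 / 1.23622 ≈ 1.31045.
Annualized: 1.31045^(1/5) − 1 ≈ 0.05556.

5.56%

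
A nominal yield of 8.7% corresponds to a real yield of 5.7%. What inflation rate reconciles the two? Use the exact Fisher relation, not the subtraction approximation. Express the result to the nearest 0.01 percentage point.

From (1+r_nom) = (1+r_real)(1+π), we get 1+π = (1 + 8.7%)/(1 + 5.7%) = 1.087/1.057 ≈ 1.02838.
So π ≈ 2.8382%.

2.84%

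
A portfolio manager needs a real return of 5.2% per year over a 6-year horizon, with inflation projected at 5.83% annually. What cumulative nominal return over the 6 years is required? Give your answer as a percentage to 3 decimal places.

90.435%

Required annual nominal rate: (1+5.2%)(1+5.83%) − 1 = 11.33316%.
Cumulative over 6 years: (1 + 0.1133316)^6 − 1 ≈ 0.90435.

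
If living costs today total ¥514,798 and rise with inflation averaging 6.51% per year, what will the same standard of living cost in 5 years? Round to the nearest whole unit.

Cumulative price-level factor: (1+6.51%)^5 ≈ 1.3707300174.
Multiplying ¥514,798 by the price-level factor gives the future nominal sum.

¥705,649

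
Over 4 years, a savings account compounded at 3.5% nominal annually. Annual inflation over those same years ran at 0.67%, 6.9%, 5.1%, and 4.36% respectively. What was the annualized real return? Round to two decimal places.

-0.70%

Cumulative inflation factor: 1.0067 × 1.069 × 1.051 × 1.0436 ≈ 1.18036.
Nominal growth factor: 1.14752. Real growth factor = 1.14752 / 1.18036 ≈ 0.97218.
Annualized: 0.97218^(1/4) − 1 ≈ -0.00703.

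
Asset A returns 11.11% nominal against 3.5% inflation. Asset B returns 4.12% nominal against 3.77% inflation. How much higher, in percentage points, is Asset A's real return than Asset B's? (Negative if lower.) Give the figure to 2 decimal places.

7.02

Asset A real return: 1.1111/1.035 − 1 = 7.353%.
Asset B real return: 1.0412/1.0377 − 1 = 0.337%.
Difference: 7.353 − 0.337 = 7.016 pp.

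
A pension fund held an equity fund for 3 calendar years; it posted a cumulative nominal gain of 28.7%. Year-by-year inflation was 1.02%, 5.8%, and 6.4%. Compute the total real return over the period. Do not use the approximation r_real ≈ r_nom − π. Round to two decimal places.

Cumulative inflation factor: 1.0102 × 1.058 × 1.064 ≈ 1.13719.
Nominal growth factor: 1.28700. Real growth factor = 1.28700 / 1.13719 ≈ 1.13173.
Total real return ≈ 13.1733%.

13.17%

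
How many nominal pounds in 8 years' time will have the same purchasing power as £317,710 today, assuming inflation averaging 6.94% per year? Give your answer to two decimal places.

Cumulative price-level factor: (1+6.94%)^8 ≈ 1.7104935392.
The nominal amount required is £317,710 scaled up by that factor.

£543,440.90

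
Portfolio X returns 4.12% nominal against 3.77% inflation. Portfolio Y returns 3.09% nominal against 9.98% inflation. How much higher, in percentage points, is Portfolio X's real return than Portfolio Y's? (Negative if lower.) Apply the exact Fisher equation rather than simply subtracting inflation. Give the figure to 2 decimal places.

6.60

Portfolio X real return: 1.0412/1.0377 − 1 = 0.337%.
Portfolio Y real return: 1.0309/1.0998 − 1 = -6.265%.
Difference: 0.337 − (-6.265) = 6.602 pp.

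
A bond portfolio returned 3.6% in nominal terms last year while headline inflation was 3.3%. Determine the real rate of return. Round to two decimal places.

0.29%

Real return via the Fisher equation: (1 + 3.6%)/(1 + 3.3%) − 1 = 1.036/1.033 − 1 ≈ 0.00290.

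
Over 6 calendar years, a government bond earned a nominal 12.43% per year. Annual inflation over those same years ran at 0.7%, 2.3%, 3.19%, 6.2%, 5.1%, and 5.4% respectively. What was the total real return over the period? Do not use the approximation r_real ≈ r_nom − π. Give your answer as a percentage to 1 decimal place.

Cumulative inflation factor: 1.007 × 1.023 × 1.0319 × 1.062 × 1.051 × 1.054 ≈ 1.25058.
Nominal growth factor: 2.01973. Real growth factor = 2.01973 / 1.25058 ≈ 1.61504.
Total real return ≈ 61.5038%.

61.5%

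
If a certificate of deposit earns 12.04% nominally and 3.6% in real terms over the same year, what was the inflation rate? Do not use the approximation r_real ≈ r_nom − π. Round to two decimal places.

8.15%

From (1+r_nom) = (1+r_real)(1+π), we get 1+π = (1 + 12.04%)/(1 + 3.6%) = 1.1204/1.036 ≈ 1.08147.
So π ≈ 8.1467%.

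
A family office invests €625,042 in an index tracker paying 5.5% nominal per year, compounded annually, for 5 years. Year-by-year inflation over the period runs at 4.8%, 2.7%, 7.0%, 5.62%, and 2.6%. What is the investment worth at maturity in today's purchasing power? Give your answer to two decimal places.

€654,579.61

Nominal value at maturity: €625,042 × (1 + 5.5%)^5 ≈ €816,904.90.
Price-level factor over 5 years: 1.048 × 1.027 × 1.070 × 1.0562 × 1.026 ≈ 1.2479840300.
The maturity value deflated by that factor is the answer in today's purchasing power.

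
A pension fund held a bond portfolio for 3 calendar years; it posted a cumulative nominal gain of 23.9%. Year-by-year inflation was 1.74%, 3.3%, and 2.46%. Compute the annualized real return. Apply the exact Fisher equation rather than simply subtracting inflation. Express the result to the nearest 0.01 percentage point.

4.79%

Cumulative inflation factor: 1.0174 × 1.033 × 1.0246 ≈ 1.07683.
Nominal growth factor: 1.23900. Real growth factor = 1.23900 / 1.07683 ≈ 1.15060.
Annualized: 1.15060^(1/3) − 1 ≈ 0.04787.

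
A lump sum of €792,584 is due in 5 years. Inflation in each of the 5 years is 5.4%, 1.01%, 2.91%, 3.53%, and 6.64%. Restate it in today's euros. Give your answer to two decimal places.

€655,233.95

Price-level factor over 5 years: 1.054 × 1.0101 × 1.0291 × 1.0353 × 1.0664 ≈ 1.2096198655.
Purchasing power today: €792,584 divided by that factor.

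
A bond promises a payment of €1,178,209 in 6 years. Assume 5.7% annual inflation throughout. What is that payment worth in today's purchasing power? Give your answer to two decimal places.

Price-level factor over 6 years: (1 + 5.7%)^6 ≈ 1.3946008445.
Purchasing power today: €1,178,209 divided by that factor.

€844,836.00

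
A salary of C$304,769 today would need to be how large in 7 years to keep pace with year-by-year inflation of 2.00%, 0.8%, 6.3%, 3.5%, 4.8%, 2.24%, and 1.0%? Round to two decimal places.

C$373,085.70

Cumulative price-level factor: 1.0200 × 1.008 × 1.063 × 1.035 × 1.048 × 1.0224 × 1.010 ≈ 1.2241589594.
Multiplying C$304,769 by the price-level factor gives the future nominal sum.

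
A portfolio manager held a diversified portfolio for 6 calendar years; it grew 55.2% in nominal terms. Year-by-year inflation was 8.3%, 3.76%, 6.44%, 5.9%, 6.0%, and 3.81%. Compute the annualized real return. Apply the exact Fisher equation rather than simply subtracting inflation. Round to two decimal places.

1.81%

Cumulative inflation factor: 1.083 × 1.0376 × 1.0644 × 1.059 × 1.060 × 1.0381 ≈ 1.39381.
Nominal growth factor: 1.55200. Real growth factor = 1.55200 / 1.39381 ≈ 1.11349.
Annualized: 1.11349^(1/6) − 1 ≈ 0.01808.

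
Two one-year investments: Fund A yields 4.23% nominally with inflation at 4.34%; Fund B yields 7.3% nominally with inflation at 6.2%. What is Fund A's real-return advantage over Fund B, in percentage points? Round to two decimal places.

-1.14

Fund A real return: 1.0423/1.0434 − 1 = -0.105%.
Fund B real return: 1.073/1.062 − 1 = 1.036%.
Difference: -0.105 − 1.036 = -1.141 pp.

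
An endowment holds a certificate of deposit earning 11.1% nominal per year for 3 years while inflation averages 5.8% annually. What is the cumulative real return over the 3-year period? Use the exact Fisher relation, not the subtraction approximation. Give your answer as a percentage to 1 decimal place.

The annual real rate is (1+11.1%)/(1+5.8%) − 1 = 5.0095%.
Compounded over 3 years: (1 + 0.050095)^3 − 1 ≈ 0.15794.

15.8%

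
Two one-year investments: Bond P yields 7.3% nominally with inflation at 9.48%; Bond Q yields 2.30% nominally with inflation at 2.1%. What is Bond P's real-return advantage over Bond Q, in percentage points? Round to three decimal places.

-2.187

Bond P real return: 1.073/1.0948 − 1 = -1.9912%.
Bond Q real return: 1.0230/1.021 − 1 = 0.1959%.
Difference: -1.9912 − 0.1959 = -2.1871 pp.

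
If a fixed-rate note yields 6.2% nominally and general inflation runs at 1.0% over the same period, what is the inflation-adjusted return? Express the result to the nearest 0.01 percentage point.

Real return via the Fisher equation: (1 + 6.2%)/(1 + 1.0%) − 1 = 1.062/1.010 − 1 ≈ 0.05149.

5.15%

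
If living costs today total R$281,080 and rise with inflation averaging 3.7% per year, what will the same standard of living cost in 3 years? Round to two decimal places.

Cumulative price-level factor: (1+3.7%)^3 = 1.115157653.
The nominal amount required is R$281,080 scaled up by that factor.

R$313,448.51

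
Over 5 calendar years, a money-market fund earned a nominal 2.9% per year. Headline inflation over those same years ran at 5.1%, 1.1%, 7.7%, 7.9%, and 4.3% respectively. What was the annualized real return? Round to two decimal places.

Cumulative inflation factor: 1.051 × 1.011 × 1.077 × 1.079 × 1.043 ≈ 1.28788.
Nominal growth factor: 1.15366. Real growth factor = 1.15366 / 1.28788 ≈ 0.89578.
Annualized: 0.89578^(1/5) − 1 ≈ -0.02177.

-2.18%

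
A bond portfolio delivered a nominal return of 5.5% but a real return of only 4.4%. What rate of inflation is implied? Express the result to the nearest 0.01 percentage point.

From (1+r_nom) = (1+r_real)(1+π), we get 1+π = (1 + 5.5%)/(1 + 4.4%) = 1.055/1.044 ≈ 1.01054.
So π ≈ 1.0536%.

1.05%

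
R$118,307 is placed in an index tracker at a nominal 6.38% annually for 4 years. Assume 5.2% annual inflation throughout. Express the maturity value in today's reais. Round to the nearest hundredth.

Nominal value at maturity: R$118,307 × (1 + 6.38%)^4 ≈ R$151,513.17.
Price-level factor over 4 years: (1 + 5.2%)^4 ≈ 1.2247937436.
The maturity value deflated by that factor is the answer in today's purchasing power.

R$123,705.05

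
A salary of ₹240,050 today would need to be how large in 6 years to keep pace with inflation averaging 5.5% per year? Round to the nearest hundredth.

₹330,991.22

Cumulative price-level factor: (1+5.5%)^6 ≈ 1.3788428068.
The nominal amount required is ₹240,050 scaled up by that factor.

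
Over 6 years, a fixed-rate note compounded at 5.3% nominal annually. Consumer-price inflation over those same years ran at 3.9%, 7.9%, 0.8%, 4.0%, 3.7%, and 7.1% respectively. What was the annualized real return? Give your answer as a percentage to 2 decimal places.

0.73%

Cumulative inflation factor: 1.039 × 1.079 × 1.008 × 1.040 × 1.037 × 1.071 ≈ 1.30527.
Nominal growth factor: 1.36323. Real growth factor = 1.36323 / 1.30527 ≈ 1.04441.
Annualized: 1.04441^(1/6) − 1 ≈ 0.00727.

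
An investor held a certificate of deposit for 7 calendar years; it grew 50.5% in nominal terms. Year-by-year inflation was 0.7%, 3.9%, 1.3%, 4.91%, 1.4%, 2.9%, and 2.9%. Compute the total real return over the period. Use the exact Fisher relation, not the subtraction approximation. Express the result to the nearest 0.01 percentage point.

26.07%

Cumulative inflation factor: 1.007 × 1.039 × 1.013 × 1.0491 × 1.014 × 1.029 × 1.029 ≈ 1.19382.
Nominal growth factor: 1.50500. Real growth factor = 1.50500 / 1.19382 ≈ 1.26066.
Total real return ≈ 26.0656%.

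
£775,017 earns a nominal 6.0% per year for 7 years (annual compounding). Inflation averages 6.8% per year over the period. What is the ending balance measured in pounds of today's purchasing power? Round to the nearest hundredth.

Nominal value at maturity: £775,017 × (1 + 6.0%)^7 ≈ £1,165,339.01.
Price-level factor over 7 years: (1 + 6.8%)^7 ≈ 1.5848886996.
Dividing the nominal maturity value by the price-level factor gives the value in today's money.

£735,281.29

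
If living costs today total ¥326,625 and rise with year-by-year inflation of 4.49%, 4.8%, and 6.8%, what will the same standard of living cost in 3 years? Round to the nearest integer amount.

Cumulative price-level factor: 1.0449 × 1.048 × 1.068 = 1.1695189536.
Multiplying ¥326,625 by the price-level factor gives the future nominal sum.

¥381,994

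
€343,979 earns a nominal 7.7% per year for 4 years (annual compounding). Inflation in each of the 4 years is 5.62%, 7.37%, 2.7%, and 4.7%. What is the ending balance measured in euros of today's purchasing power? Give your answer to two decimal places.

Nominal value at maturity: €343,979 × (1 + 7.7%)^4 ≈ €462,801.48.
Price-level factor over 4 years: 1.0562 × 1.0737 × 1.027 × 1.047 ≈ 1.2194001428.
The maturity value deflated by that factor is the answer in today's purchasing power.

€379,532.09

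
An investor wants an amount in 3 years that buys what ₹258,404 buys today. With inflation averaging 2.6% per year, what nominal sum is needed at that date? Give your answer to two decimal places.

Cumulative price-level factor: (1+2.6%)^3 = 1.080045576.
The nominal amount required is ₹258,404 scaled up by that factor.

₹279,088.10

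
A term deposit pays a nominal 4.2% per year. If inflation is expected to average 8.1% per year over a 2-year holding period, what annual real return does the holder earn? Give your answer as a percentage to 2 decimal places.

With constant rates the annual real return is the same each year: (1+4.2%)/(1+8.1%) − 1 = -0.03608.

-3.61%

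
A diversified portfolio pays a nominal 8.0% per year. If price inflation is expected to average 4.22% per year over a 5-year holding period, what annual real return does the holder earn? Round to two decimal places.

3.63%

With constant rates the annual real return is the same each year: (1+8.0%)/(1+4.22%) − 1 = 0.03627.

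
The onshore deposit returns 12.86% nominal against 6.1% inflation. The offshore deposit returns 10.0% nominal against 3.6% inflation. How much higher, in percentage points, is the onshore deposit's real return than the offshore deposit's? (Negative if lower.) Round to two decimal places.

The onshore deposit real return: 1.1286/1.061 − 1 = 6.371%.
The offshore deposit real return: 1.100/1.036 − 1 = 6.178%.
Difference: 6.371 − 6.178 = 0.193 pp.

0.19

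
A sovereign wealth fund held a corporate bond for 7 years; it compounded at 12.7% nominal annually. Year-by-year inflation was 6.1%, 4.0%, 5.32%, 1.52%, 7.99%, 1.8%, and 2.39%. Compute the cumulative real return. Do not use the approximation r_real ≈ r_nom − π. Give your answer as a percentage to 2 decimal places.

Cumulative inflation factor: 1.061 × 1.040 × 1.0532 × 1.0152 × 1.0799 × 1.018 × 1.0239 ≈ 1.32801.
Nominal growth factor: 2.30923. Real growth factor = 2.30923 / 1.32801 ≈ 1.73887.
Total real return ≈ 73.8871%.

73.89%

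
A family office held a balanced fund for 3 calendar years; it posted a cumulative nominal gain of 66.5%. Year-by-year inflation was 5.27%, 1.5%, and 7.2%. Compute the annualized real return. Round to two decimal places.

13.28%

Cumulative inflation factor: 1.0527 × 1.015 × 1.072 ≈ 1.14542.
Nominal growth factor: 1.66500. Real growth factor = 1.66500 / 1.14542 ≈ 1.45361.
Annualized: 1.45361^(1/3) − 1 ≈ 0.13279.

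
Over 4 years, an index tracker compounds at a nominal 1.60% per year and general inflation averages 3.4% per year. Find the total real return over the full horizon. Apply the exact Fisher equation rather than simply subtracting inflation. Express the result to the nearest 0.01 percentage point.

The annual real rate is (1+1.60%)/(1+3.4%) − 1 = -1.7408%.
Compounded over 4 years: (1 + -0.017408)^4 − 1 ≈ -0.06784.

-6.78%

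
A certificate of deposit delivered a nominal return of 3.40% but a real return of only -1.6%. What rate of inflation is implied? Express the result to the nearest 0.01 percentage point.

From (1+r_nom) = (1+r_real)(1+π), we get 1+π = (1 + 3.40%)/(1 − 1.6%) = 1.0340/0.984 ≈ 1.05081.
So π ≈ 5.0813%.

5.08%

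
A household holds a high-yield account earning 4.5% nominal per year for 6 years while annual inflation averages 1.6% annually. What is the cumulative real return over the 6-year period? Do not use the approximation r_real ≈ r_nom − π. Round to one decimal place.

The annual real rate is (1+4.5%)/(1+1.6%) − 1 = 2.8543%.
Compounded over 6 years: (1 + 0.028543)^6 − 1 ≈ 0.18396.

18.4%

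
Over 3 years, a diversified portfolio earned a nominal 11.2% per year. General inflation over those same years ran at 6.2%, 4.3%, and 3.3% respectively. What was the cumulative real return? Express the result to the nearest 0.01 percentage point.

Cumulative inflation factor: 1.062 × 1.043 × 1.033 ≈ 1.14422.
Nominal growth factor: 1.37504. Real growth factor = 1.37504 / 1.14422 ≈ 1.20173.
Total real return ≈ 20.1725%.

20.17%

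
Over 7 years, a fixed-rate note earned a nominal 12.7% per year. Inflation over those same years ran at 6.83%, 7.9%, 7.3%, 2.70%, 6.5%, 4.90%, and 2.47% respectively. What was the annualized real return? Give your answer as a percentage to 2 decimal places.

Cumulative inflation factor: 1.0683 × 1.079 × 1.073 × 1.0270 × 1.065 × 1.0490 × 1.0247 ≈ 1.45414.
Nominal growth factor: 2.30923. Real growth factor = 2.30923 / 1.45414 ≈ 1.58804.
Annualized: 1.58804^(1/7) − 1 ≈ 0.06830.

6.83%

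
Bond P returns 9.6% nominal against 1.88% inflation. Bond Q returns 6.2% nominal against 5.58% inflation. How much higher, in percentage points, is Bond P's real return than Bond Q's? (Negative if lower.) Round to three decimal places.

6.990

Bond P real return: 1.096/1.0188 − 1 = 7.5775%.
Bond Q real return: 1.062/1.0558 − 1 = 0.5872%.
Difference: 7.5775 − 0.5872 = 6.9903 pp.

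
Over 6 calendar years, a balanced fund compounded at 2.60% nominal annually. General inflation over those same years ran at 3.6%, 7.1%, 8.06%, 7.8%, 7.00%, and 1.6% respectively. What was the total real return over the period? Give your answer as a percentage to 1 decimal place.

Cumulative inflation factor: 1.036 × 1.071 × 1.0806 × 1.078 × 1.0700 × 1.016 ≈ 1.40511.
Nominal growth factor: 1.16650. Real growth factor = 1.16650 / 1.40511 ≈ 0.83018.
Total real return ≈ -16.9817%.

-17.0%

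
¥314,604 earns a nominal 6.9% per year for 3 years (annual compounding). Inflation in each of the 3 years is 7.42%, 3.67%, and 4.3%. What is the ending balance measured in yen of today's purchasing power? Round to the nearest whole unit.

Nominal value at maturity: ¥314,604 × (1 + 6.9%)^3 ≈ ¥384,324.
Price-level factor over 3 years: 1.0742 × 1.0367 × 1.043 ≈ 1.1615089350.
The maturity value deflated by that factor is the answer in today's purchasing power.

¥330,883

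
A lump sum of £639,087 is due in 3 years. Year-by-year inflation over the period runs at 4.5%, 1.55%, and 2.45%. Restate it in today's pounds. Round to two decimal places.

£587,830.08

Price-level factor over 3 years: 1.045 × 1.0155 × 1.0245 ≈ 1.0871968388.
Purchasing power today: £639,087 divided by that factor.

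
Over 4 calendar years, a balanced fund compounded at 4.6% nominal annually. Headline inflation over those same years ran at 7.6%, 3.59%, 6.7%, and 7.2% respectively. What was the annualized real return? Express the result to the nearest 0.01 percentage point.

Cumulative inflation factor: 1.076 × 1.0359 × 1.067 × 1.072 ≈ 1.27494.
Nominal growth factor: 1.19709. Real growth factor = 1.19709 / 1.27494 ≈ 0.93894.
Annualized: 0.93894^(1/4) − 1 ≈ -0.01563.

-1.56%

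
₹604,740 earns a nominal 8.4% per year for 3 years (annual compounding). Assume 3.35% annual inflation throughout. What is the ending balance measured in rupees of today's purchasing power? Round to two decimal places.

Nominal value at maturity: ₹604,740 × (1 + 8.4%)^3 ≈ ₹770,294.05.
Price-level factor over 3 years: (1 + 3.35%)^3 ≈ 1.1039043454.
The maturity value deflated by that factor is the answer in today's purchasing power.

₹697,790.58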